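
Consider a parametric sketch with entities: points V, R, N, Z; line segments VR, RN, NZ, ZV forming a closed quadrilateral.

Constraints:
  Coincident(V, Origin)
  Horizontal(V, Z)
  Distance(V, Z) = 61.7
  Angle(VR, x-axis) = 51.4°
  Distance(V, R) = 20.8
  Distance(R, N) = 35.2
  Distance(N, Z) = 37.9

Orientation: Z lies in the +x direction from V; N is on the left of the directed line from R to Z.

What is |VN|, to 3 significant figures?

55.0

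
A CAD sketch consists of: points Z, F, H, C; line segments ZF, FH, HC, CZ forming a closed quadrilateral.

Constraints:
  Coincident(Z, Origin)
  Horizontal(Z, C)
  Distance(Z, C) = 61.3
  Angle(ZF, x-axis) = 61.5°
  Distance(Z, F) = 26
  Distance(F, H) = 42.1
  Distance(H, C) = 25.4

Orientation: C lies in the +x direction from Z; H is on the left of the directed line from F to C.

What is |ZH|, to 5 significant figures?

59.717

Z is at the origin; ZC is horizontal with |ZC| = 61.3 and C in +x, so C = (61.3, 0). ZF runs at 61.5° with |ZF| = 26.0, so F = (12.406, 22.849). H is determined by |FH| = 42.1 and |HC| = 25.4 together: it lies at the intersection of circle(F, 42.1) and circle(C, 25.4). With |FC| = 53.969, the foot of the radical line on FC is 37.428 from F and the perpendicular offset is √(42.1² − 37.428²) = 19.276. Taking the left-of-FC solution: H = (54.475, 24.466).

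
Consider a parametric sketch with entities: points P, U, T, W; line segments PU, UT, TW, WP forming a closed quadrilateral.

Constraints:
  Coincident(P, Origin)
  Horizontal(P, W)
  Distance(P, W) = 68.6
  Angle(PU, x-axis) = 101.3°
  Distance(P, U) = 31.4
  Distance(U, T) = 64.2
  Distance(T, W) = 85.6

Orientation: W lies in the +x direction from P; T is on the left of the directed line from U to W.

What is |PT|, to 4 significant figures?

86.99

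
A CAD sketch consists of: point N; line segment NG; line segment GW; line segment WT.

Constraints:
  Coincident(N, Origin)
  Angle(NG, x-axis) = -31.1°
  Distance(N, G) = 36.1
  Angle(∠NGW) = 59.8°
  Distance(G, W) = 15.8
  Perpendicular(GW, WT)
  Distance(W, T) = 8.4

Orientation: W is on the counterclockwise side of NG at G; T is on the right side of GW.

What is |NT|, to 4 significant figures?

39.67

N is at the origin; NG runs at -31.1° with length 36.1, so G = 36.1·(cos -31.1°, sin -31.1°) = (30.91, -18.65). ∠NGW = 59.8°, so GW runs at -31.1° + (180° − 59.8°) = 89.10° from the x-axis; with |GW| = 15.8, W = G + 15.8·(cos 89.10°, sin 89.10°) = (31.16, -2.849). The perpendicularity gives WT at right angles to GW; with |WT| = 8.4 on the right of GW, T = W + 8.4·(0.9999, -0.01571) = (39.56, -2.981). Then |NT| = |T − N| = 39.67.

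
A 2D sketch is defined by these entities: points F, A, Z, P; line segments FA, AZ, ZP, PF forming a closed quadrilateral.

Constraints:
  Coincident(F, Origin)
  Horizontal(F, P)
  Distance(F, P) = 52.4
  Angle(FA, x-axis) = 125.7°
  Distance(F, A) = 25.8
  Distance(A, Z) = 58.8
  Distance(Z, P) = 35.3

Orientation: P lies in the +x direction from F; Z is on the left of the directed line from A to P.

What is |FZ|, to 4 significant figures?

54.18

F is at the origin; F and P share the same y with |FP| = 52.4 and P in +x, so P = (52.4, 0). FA runs at 125.7° with |FA| = 25.8, so A = (-15.06, 20.95). Z is determined by |AZ| = 58.8 and |ZP| = 35.3 together: it lies at the intersection of circle(A, 58.8) and circle(P, 35.3). With |AP| = 70.63, the foot of the radical line on AP is 50.97 from A and the perpendicular offset is √(58.8² − 50.97²) = 29.32. Taking the left-of-AP solution: Z = (42.32, 33.83).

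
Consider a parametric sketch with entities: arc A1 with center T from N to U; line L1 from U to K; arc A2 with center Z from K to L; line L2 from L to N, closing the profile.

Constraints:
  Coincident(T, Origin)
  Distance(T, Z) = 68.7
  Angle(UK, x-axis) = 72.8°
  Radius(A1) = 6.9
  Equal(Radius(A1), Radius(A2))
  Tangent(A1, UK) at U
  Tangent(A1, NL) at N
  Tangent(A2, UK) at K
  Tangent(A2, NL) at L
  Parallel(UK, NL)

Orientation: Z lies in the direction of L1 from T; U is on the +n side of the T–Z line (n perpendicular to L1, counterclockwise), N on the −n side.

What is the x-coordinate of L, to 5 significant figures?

26.907

Tangency of A1 to both parallel lines with radius 6.9 puts U and N at T ± 6.9·n: U = (-6.5914, 2.0404), N = (6.5914, -2.0404). Equal radii place K and L the same way about Z: K = Z + 6.9·n = (13.724, 67.668), L = Z − 6.9·n = (26.907, 63.587). So L.x = 26.907.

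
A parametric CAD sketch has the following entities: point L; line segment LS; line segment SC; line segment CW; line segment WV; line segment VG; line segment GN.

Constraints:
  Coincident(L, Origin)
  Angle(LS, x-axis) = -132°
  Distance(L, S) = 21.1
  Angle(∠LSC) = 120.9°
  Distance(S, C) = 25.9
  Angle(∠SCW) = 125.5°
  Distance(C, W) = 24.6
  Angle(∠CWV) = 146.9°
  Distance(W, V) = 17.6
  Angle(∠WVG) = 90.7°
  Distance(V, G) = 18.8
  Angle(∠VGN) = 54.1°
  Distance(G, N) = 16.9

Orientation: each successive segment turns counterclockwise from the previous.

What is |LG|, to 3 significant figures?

38.8

∠CWV = 146.9° gives WV at 14.7° from the x-axis; with |WV| = 17.6, V = (33.9, -43.7). ∠WVG = 90.7° gives VG at 104° from the x-axis; with |VG| = 18.8, G = (29.3, -25.5). Then |LG| = |G − L| = 38.8.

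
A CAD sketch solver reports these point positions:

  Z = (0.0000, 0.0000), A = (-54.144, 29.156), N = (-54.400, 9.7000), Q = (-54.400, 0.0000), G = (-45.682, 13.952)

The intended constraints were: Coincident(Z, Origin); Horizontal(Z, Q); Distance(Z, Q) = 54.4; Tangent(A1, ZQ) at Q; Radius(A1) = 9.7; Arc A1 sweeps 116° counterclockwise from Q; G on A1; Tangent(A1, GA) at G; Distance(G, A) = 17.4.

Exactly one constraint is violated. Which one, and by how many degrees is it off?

Tangent(A1, GA) at G — off by 3.10°.

Z = (0.00, 0.00) ✓; Z.y = 0.00, Q.y = 0.00 ✓; |ZQ| = 54.40 ✓; ∠(NQ, QZ) = 90.00° ✓; |NQ| = 9.700 ✓; bearing(N→G) − bearing(N→Q) = 116.0° ✓; |NG| = 9.700 ✓; ∠(NG, GA) = 86.90° ✗; |GA| = 17.40 ✓.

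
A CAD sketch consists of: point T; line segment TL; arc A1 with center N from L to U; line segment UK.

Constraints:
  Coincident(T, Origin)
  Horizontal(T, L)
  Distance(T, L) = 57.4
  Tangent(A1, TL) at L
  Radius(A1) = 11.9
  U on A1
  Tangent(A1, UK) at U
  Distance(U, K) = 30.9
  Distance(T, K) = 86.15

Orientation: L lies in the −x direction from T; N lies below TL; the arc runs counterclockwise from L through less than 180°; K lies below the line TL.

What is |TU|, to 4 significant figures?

69.43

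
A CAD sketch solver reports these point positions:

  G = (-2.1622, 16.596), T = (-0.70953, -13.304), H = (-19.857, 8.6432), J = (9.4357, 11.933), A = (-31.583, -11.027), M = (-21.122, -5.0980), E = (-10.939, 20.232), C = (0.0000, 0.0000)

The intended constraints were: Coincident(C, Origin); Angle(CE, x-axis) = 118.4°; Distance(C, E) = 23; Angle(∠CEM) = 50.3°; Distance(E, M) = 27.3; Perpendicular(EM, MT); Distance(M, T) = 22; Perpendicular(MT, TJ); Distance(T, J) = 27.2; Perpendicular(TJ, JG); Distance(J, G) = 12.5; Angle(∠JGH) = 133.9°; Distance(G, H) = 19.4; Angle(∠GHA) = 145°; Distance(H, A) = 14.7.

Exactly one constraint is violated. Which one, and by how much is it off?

Distance(H, A) = 14.7 — off by 8.20.

C = (0.00, 0.00) ✓; CE at 118.4° ✓; |CE| = 23.00 ✓; ∠CEM = 50.30° ✓; |EM| = 27.30 ✓; ∠(EM, MT) = 90.00° ✓; |MT| = 22.00 ✓; ∠(MT, TJ) = 90.00° ✓; |TJ| = 27.20 ✓; ∠(TJ, JG) = 90.00° ✓; |JG| = 12.50 ✓; ∠JGH = 133.9° ✓; |GH| = 19.40 ✓; ∠GHA = 145.0° ✓; |HA| = 22.90 ✗.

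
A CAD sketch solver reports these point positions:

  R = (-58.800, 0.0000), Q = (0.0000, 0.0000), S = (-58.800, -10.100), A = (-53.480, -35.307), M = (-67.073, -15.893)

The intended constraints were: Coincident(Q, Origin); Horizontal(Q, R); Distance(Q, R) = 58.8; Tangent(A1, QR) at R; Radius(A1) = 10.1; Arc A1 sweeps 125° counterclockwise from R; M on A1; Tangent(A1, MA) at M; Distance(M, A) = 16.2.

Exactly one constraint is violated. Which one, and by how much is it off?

Distance(M, A) = 16.2 — off by 7.50.

Q = (0.00, 0.00) ✓; Q.y = 0.00, R.y = 0.00 ✓; |QR| = 58.80 ✓; ∠(SR, RQ) = 90.00° ✓; |SR| = 10.10 ✓; bearing(S→M) − bearing(S→R) = 125.0° ✓; |SM| = 10.10 ✓; ∠(SM, MA) = 90.00° ✓; |MA| = 23.70 ✗.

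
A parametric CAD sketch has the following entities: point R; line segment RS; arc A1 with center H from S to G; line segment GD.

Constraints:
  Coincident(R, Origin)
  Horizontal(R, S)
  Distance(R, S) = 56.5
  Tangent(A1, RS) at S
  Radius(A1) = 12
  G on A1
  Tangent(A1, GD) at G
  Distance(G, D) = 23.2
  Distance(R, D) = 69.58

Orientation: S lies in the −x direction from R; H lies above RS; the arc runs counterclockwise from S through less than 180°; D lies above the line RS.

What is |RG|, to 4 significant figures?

49.69

R is at the origin; RS is horizontal with |RS| = 56.5 and S on the −x side, so S = (-56.50, 0.000). A1 meets RS tangentially, so HS is at right angles to RS, so H = S + (0, 12) = (-56.50, 12.00). Since HG ⟂ GD (tangency), |HD| = √(12.0² + 23.2²) = 26.12 regardless of where G sits on A1. So D lies on both circle(R, 69.58) and circle(H, 26.12); the above-RS intersection is D = (-58.25, 38.06). G is the foot of the tangent from D: G = (-46.23, 18.21).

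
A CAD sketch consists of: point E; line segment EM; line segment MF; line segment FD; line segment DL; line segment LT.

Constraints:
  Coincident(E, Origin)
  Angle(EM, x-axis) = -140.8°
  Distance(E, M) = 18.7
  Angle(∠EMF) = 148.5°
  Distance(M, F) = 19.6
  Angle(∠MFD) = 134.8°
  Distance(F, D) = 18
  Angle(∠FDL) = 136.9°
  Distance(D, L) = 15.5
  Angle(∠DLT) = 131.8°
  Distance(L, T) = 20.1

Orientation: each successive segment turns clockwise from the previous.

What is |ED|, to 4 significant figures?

48.32

E is at the origin; EM runs at -140.8° with length 18.7, so M = (-14.49, -11.82). ∠EMF = 148.5° gives MF at -172.3° from the x-axis; with |MF| = 19.6, F = (-33.91, -14.45). ∠MFD = 134.8° gives FD at 142.5° from the x-axis; with |FD| = 18.0, D = (-48.20, -3.487). Then |ED| = |D − E| = 48.32.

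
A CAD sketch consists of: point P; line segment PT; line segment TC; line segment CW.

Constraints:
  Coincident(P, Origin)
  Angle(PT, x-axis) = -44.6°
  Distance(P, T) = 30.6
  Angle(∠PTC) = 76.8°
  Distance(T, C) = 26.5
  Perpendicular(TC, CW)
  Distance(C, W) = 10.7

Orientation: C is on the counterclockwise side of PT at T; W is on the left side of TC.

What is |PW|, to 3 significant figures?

27.3

P is at the origin; PT runs at -44.6° with length 30.6, so T = 30.6·(cos -44.6°, sin -44.6°) = (21.8, -21.5). ∠PTC = 76.8°, so TC runs at -44.6° + (180° − 76.8°) = 58.6° from the x-axis; with |TC| = 26.5, C = T + 26.5·(cos 58.6°, sin 58.6°) = (35.6, 1.13). The perpendicularity gives CW at right angles to TC; with |CW| = 10.7 on the left of TC, W = C + 10.7·(-0.854, 0.521) = (26.5, 6.71). Then |PW| = |W − P| = 27.3.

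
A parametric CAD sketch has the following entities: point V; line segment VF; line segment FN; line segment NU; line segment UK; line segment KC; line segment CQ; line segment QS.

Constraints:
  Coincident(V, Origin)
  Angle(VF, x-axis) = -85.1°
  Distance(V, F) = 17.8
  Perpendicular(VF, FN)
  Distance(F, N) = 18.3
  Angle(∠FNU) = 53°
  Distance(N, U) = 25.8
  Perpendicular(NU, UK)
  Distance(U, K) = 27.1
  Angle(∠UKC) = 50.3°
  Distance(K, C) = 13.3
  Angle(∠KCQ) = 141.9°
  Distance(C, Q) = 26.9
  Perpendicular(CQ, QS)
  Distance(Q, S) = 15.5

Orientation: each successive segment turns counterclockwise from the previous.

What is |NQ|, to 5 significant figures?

12.521

V is at the origin; VF runs at -85.1° with length 17.8, so F = (1.5204, -17.735). The perpendicularity gives FN at right angles to VF, so FN runs at 4.9000°; with |FN| = 18.3, N = (19.754, -16.172). ∠FNU = 53.0° gives NU at 131.90° from the x-axis; with |NU| = 25.8, U = (2.5235, 3.0314). The perpendicularity gives UK at right angles to NU, so UK runs at -138.10°; with |UK| = 27.1, K = (-17.647, -15.067). ∠UKC = 50.3° gives KC at -8.4000° from the x-axis; with |KC| = 13.3, C = (-4.4901, -17.010). ∠KCQ = 141.9° gives CQ at 29.700° from the x-axis; with |CQ| = 26.9, Q = (18.876, -3.6819). Then |NQ| = |Q − N| = 12.521.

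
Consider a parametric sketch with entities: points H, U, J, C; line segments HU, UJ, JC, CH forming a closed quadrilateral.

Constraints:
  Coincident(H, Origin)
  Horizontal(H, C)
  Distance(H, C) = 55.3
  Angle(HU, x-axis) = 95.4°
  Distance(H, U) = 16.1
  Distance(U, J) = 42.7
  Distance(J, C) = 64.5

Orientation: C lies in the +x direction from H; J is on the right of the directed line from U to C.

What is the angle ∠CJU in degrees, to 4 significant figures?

63.02°

H is at the origin; H and C share the same y with |HC| = 55.3 and C in +x, so C = (55.3, 0). HU runs at 95.4° with |HU| = 16.1, so U = (-1.515, 16.03). J is determined by |UJ| = 42.7 and |JC| = 64.5 together: it lies at the intersection of circle(U, 42.7) and circle(C, 64.5). With |UC| = 59.03, the foot of the radical line on UC is 9.723 from U and the perpendicular offset is √(42.7² − 9.723²) = 41.58. Taking the right-of-UC solution: J = (-3.447, -26.63).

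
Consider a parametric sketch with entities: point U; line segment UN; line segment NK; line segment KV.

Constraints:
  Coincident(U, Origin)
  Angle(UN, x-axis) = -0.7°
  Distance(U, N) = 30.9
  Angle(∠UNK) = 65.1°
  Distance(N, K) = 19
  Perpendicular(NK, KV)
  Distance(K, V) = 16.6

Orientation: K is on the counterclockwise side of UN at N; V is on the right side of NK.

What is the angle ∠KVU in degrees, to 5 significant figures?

7.6446°

∠UNK = 65.1°, so NK runs at -0.7° + (180° − 65.1°) = 114.20° from the x-axis; with |NK| = 19.0, K = N + 19.0·(cos 114.20°, sin 114.20°) = (23.109, 16.953). NK is perpendicular to KV; with |KV| = 16.6 on the right of NK, V = K + 16.6·(0.91212, 0.40992) = (38.250, 23.757). Then cos ∠KVU = VK·VU / (|VK||VU|), giving 7.6446°.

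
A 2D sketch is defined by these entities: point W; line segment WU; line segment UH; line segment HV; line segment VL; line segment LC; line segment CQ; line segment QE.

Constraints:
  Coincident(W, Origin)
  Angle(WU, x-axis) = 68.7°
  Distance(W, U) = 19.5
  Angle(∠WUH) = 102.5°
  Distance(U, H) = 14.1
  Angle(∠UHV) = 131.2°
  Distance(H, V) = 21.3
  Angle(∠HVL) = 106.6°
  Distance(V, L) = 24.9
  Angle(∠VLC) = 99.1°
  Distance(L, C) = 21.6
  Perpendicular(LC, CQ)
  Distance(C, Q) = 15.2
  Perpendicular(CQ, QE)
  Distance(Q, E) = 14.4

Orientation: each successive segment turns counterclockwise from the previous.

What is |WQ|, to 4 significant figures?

6.793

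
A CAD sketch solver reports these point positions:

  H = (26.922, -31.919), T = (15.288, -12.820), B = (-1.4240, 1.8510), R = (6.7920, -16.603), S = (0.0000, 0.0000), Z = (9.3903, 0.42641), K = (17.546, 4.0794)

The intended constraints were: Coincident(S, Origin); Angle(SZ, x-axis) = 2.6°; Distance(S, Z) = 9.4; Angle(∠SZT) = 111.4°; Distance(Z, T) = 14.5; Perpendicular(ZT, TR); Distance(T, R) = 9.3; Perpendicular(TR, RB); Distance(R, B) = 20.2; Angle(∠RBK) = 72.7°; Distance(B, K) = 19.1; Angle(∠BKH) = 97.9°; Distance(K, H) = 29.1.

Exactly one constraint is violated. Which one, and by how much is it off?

Distance(K, H) = 29.1 — off by 8.10.

S = (0.00, 0.00) ✓; SZ at 2.600° ✓; |SZ| = 9.400 ✓; ∠SZT = 111.4° ✓; |ZT| = 14.50 ✓; ∠(ZT, TR) = 90.00° ✓; |TR| = 9.300 ✓; ∠(TR, RB) = 90.00° ✓; |RB| = 20.20 ✓; ∠RBK = 72.70° ✓; |BK| = 19.10 ✓; ∠BKH = 97.90° ✓; |KH| = 37.20 ✗.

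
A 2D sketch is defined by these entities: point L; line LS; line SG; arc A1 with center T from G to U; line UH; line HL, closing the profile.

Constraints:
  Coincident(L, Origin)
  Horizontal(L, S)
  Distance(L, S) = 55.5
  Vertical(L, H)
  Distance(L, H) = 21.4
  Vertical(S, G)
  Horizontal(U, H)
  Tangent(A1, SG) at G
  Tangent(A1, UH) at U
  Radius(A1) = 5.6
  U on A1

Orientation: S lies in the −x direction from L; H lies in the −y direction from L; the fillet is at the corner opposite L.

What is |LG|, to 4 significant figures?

57.71

L is at the origin; LS is horizontal with |LS| = 55.5 and S on the −x side, so S = (-55.50, 0.000). LH is vertical with |LH| = 21.4 and H on the −y side, so H = (0.000, -21.40). The virtual corner opposite L is at (-55.50, -21.40). Since A1 is tangent to SG there, TG ⟂ SG and tangency of A1 to UH means the radius TU is perpendicular to UH, with radius 5.6, so the center T sits 5.6 in from both sides at T = (-49.90, -15.80). That places the tangent points at G = (-55.50, -15.80) on SG and U = (-49.90, -21.40) on UH. Then |LG| = |G − L| = 57.71.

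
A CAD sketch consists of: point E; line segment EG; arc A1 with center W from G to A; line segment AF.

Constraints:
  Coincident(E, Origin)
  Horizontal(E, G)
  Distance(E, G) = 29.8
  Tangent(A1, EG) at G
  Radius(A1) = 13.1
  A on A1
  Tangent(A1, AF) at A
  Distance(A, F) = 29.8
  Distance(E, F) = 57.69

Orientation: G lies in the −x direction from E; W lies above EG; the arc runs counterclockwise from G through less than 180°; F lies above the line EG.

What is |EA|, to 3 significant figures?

28.0

E is at the origin; EG is horizontal with |EG| = 29.8 and G on the −x side, so G = (-29.8, 0.00). Since A1 is tangent to EG there, WG ⟂ EG, so W = G + (0, 13.1) = (-29.8, 13.1). Since WA ⟂ AF (tangency), |WF| = √(13.1² + 29.8²) = 32.6 regardless of where A sits on A1. So F lies on both circle(E, 57.69) and circle(W, 32.6); the above-EG intersection is F = (-36.0, 45.0). A is the foot of the tangent from F: A = (-19.0, 20.6).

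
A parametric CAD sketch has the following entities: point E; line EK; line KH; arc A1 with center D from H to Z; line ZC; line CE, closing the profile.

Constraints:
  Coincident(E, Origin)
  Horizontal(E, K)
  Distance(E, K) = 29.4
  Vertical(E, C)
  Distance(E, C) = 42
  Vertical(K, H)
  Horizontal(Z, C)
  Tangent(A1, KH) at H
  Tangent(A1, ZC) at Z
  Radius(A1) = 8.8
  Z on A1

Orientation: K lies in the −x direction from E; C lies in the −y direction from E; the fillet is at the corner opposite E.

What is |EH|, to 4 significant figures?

44.35

E is at the origin; E and K share the same y with |EK| = 29.4 and K on the −x side, so K = (-29.40, 0.000). E and C share the same x with |EC| = 42.0 and C on the −y side, so C = (0.000, -42.00). The virtual corner opposite E is at (-29.40, -42.00). Tangency of A1 to KH means the radius DH is perpendicular to KH and tangency of A1 to ZC means the radius DZ is perpendicular to ZC, with radius 8.8, so the center D sits 8.8 in from both sides at D = (-20.60, -33.20). That places the tangent points at H = (-29.40, -33.20) on KH and Z = (-20.60, -42.00) on ZC. Then |EH| = |H − E| = 44.35.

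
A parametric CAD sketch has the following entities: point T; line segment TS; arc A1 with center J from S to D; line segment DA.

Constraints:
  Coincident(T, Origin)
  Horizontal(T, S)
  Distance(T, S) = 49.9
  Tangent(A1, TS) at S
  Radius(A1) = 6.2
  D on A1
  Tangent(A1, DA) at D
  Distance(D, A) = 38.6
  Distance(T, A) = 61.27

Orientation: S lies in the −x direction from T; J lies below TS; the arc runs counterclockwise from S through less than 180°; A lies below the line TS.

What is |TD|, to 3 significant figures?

56.3

Checks: |TS| = 49.90 ✓; ∠(JS, ST) = 90.00° ✓; |JS| = 6.200 ✓; |JD| = 6.200 ✓; ∠(JD, DA) = 90.00° ✓; |DA| = 38.60 ✓; |TA| = 61.27 ✓.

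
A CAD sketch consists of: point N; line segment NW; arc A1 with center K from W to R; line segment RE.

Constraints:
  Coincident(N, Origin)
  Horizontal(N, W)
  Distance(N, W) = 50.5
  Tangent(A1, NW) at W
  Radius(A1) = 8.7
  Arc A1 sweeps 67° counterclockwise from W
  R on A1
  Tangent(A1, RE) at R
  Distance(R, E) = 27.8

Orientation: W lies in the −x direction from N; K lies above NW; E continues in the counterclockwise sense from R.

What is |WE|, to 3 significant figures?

36.2

On A1, W sits at bearing -90° from K; a 67° counterclockwise sweep puts R at bearing -23°, so R = K + 8.7·(cos -23°, sin -23°) = (-42.5, 5.30). Tangency of A1 to RE means the radius KR is perpendicular to RE, so RE runs along (−sin -23°, cos -23°); with |RE| = 27.8, E = (-31.6, 30.9). Then |WE| = |E − W| = 36.2.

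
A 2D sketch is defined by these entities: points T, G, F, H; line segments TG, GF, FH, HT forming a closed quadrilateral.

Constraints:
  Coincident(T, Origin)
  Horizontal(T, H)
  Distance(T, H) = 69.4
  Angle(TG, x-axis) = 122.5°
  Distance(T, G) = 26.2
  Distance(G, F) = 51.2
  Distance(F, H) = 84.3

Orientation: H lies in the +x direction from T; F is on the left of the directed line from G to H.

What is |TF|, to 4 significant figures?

66.01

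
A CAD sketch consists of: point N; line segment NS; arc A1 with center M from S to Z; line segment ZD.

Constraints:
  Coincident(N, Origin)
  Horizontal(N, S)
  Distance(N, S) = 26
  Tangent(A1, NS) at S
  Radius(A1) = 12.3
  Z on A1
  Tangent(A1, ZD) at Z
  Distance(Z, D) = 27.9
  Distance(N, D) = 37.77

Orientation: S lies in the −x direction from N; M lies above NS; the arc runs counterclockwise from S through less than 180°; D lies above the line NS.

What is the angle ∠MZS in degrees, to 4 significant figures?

51.19°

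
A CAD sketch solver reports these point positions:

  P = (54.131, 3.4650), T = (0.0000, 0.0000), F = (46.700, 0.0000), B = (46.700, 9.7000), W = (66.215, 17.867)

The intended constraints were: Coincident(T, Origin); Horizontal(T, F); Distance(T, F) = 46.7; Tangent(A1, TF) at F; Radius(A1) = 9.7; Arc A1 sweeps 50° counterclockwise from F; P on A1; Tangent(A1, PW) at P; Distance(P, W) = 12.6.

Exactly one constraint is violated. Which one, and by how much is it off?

Distance(P, W) = 12.6 — off by 6.20.

T = (0.00, 0.00) ✓; T.y = 0.00, F.y = 0.00 ✓; |TF| = 46.70 ✓; ∠(BF, FT) = 90.00° ✓; |BF| = 9.700 ✓; bearing(B→P) − bearing(B→F) = 50.00° ✓; |BP| = 9.700 ✓; ∠(BP, PW) = 90.00° ✓; |PW| = 18.80 ✗.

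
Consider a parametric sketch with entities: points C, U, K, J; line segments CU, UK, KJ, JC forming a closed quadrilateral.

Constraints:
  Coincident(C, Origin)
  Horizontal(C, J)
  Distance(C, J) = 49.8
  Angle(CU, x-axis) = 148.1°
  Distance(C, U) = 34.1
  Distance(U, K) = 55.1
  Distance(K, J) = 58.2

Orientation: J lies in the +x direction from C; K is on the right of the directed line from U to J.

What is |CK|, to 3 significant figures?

29.2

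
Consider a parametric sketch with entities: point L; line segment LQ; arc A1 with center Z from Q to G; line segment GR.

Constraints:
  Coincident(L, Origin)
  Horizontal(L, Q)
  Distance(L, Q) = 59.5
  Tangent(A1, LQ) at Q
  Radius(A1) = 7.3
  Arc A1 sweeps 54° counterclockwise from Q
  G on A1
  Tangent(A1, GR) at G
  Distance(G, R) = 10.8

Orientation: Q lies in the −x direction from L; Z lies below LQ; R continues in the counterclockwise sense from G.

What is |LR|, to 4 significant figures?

72.71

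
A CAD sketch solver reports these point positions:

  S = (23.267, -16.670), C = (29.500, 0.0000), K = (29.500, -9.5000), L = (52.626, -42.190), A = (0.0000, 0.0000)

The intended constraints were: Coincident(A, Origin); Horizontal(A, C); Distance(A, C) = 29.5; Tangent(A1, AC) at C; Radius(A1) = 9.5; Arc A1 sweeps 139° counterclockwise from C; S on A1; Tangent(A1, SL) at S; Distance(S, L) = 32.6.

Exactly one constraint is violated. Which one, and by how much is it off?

Distance(S, L) = 32.6 — off by 6.30.

A = (0.00, 0.00) ✓; A.y = 0.00, C.y = 0.00 ✓; |AC| = 29.50 ✓; ∠(KC, CA) = 90.00° ✓; |KC| = 9.500 ✓; bearing(K→S) − bearing(K→C) = 139.0° ✓; |KS| = 9.500 ✓; ∠(KS, SL) = 90.00° ✓; |SL| = 38.90 ✗.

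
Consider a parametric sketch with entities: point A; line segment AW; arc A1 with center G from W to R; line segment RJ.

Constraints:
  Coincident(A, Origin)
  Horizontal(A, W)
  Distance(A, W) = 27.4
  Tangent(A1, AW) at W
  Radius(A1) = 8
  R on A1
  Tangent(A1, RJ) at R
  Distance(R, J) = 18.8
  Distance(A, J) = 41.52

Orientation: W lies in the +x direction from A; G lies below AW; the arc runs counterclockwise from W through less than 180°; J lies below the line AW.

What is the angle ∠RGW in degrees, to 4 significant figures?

121.7°

Checks: |GW| = 8.000 ✓; |GR| = 8.000 ✓; ∠(GR, RJ) = 90.00° ✓; |RJ| = 18.80 ✓; |AJ| = 41.52 ✓.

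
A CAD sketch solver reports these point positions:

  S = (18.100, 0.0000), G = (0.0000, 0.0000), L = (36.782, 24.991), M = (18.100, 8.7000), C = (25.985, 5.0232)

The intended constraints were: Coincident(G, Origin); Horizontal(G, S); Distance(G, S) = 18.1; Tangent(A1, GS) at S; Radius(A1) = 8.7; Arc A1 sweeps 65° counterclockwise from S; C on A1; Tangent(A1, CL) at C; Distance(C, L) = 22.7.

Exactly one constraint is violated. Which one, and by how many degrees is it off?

Tangent(A1, CL) at C — off by 3.40°.

G = (0.00, 0.00) ✓; G.y = 0.00, S.y = 0.00 ✓; |GS| = 18.10 ✓; ∠(MS, SG) = 90.00° ✓; |MS| = 8.700 ✓; bearing(M→C) − bearing(M→S) = 65.00° ✓; |MC| = 8.700 ✓; ∠(MC, CL) = 93.40° ✗; |CL| = 22.70 ✓.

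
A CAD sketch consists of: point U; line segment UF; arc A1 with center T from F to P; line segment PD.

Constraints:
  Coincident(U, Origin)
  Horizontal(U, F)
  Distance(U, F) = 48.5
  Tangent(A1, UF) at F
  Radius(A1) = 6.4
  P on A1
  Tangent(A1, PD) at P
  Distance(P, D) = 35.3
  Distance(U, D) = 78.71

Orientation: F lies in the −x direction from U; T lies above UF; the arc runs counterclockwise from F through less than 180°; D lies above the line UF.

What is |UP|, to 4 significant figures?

45.66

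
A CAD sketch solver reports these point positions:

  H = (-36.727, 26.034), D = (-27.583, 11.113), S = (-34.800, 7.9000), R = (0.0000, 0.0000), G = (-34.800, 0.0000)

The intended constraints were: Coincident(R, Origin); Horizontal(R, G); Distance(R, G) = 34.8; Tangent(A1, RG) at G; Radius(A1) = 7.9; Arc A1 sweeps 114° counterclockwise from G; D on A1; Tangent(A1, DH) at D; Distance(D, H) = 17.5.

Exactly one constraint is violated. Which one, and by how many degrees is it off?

Tangent(A1, DH) at D — off by 7.50°.

R = (0.00, 0.00) ✓; R.y = 0.00, G.y = 0.00 ✓; |RG| = 34.80 ✓; ∠(SG, GR) = 90.00° ✓; |SG| = 7.900 ✓; bearing(S→D) − bearing(S→G) = 114.0° ✓; |SD| = 7.900 ✓; ∠(SD, DH) = 82.50° ✗; |DH| = 17.50 ✓.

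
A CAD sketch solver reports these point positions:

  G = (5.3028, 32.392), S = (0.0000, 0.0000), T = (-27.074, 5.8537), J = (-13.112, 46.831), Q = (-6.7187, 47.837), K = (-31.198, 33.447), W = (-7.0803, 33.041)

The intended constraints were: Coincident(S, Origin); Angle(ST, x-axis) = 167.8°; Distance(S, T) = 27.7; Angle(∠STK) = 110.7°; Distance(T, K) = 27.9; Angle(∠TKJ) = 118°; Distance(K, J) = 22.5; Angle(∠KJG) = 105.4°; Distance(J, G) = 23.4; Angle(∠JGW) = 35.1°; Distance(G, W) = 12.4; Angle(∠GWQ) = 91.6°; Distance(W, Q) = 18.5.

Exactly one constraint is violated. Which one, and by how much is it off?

Distance(W, Q) = 18.5 — off by 3.70.

S = (0.00, 0.00) ✓; ST at 167.8° ✓; |ST| = 27.70 ✓; ∠STK = 110.7° ✓; |TK| = 27.90 ✓; ∠TKJ = 118.0° ✓; |KJ| = 22.50 ✓; ∠KJG = 105.4° ✓; |JG| = 23.40 ✓; ∠JGW = 35.10° ✓; |GW| = 12.40 ✓; ∠GWQ = 91.60° ✓; |WQ| = 14.80 ✗.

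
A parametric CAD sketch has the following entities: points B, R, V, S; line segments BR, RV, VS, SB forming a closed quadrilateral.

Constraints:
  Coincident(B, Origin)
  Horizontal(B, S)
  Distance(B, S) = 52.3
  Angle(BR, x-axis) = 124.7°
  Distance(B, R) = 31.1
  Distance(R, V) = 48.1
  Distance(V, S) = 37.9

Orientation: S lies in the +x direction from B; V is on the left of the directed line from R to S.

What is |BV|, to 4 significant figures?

43.03

Checks: |RV| = 48.10 ✓; |VS| = 37.90 ✓.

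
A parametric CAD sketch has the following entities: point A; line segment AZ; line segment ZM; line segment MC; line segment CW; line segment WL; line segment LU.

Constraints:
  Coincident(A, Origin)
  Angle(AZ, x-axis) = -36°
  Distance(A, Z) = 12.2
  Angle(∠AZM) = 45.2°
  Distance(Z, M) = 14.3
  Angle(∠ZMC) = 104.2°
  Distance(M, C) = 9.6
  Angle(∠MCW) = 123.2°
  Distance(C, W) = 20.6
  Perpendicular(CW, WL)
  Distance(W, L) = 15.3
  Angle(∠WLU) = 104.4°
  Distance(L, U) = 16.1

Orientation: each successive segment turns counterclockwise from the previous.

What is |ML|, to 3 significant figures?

26.9

A is at the origin; AZ runs at -36.0° with length 12.2, so Z = (9.87, -7.17). ∠AZM = 45.2° gives ZM at 98.8° from the x-axis; with |ZM| = 14.3, M = (7.68, 6.96). ∠ZMC = 104.2° gives MC at 175° from the x-axis; with |MC| = 9.6, C = (-1.88, 7.86). ∠MCW = 123.2° gives CW at -129° from the x-axis; with |CW| = 20.6, W = (-14.7, -8.24). CW is perpendicular to WL, so WL runs at -38.6°; with |WL| = 15.3, L = (-2.77, -17.8). Then |ML| = |L − M| = 26.9.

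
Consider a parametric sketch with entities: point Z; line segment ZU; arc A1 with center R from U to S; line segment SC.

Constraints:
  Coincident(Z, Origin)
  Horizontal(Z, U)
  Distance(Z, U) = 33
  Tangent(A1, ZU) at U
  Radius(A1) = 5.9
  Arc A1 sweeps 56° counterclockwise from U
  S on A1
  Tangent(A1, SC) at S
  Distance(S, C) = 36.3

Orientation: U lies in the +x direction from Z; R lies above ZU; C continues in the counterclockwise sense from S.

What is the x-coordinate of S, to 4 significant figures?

37.89

A1 meets ZU tangentially, so RU is at right angles to ZU, so R = U + (0, 5.9) = (33.00, 5.900). On A1, U sits at bearing -90° from R; a 56° counterclockwise sweep puts S at bearing -34°, so S = R + 5.9·(cos -34°, sin -34°) = (37.89, 2.601). So S.x = 37.89.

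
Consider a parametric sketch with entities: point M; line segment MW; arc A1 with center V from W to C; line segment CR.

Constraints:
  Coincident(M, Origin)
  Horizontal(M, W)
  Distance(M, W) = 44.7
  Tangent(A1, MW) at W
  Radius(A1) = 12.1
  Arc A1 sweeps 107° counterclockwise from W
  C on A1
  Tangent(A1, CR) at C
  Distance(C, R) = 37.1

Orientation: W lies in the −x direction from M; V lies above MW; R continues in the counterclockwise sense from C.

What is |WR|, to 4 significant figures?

51.12

M is at the origin; MW is horizontal with |MW| = 44.7 and W on the −x side, so W = (-44.70, 0.000). A1 meets MW tangentially, so VW is at right angles to MW, so V = W + (0, 12.1) = (-44.70, 12.10). On A1, W sits at bearing -90° from V; a 107° counterclockwise sweep puts C at bearing 17°, so C = V + 12.1·(cos 17°, sin 17°) = (-33.13, 15.64). Tangency of A1 to CR means the radius VC is perpendicular to CR, so CR runs along (−sin 17°, cos 17°); with |CR| = 37.1, R = (-43.98, 51.12). Then |WR| = |R − W| = 51.12.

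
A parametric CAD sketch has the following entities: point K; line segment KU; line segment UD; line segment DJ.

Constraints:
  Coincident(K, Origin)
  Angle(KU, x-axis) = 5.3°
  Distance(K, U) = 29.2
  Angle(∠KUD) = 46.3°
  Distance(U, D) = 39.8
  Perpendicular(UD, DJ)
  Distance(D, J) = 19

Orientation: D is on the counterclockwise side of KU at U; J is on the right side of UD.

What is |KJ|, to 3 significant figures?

44.7

K is at the origin; KU runs at 5.3° with length 29.2, so U = 29.2·(cos 5.3°, sin 5.3°) = (29.1, 2.70). ∠KUD = 46.3°, so UD runs at 5.3° + (180° − 46.3°) = 139° from the x-axis; with |UD| = 39.8, D = U + 39.8·(cos 139°, sin 139°) = (-0.962, 28.8). UD is perpendicular to DJ; with |DJ| = 19.0 on the right of UD, J = D + 19.0·(0.656, 0.755) = (11.5, 43.1). Then |KJ| = |J − K| = 44.7.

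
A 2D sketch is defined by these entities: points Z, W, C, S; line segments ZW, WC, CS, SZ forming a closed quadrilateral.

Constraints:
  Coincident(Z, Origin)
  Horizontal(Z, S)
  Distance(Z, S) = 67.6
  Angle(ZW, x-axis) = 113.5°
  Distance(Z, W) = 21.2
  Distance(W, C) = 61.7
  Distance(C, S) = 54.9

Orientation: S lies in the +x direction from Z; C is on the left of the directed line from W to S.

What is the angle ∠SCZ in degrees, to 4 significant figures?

66.20°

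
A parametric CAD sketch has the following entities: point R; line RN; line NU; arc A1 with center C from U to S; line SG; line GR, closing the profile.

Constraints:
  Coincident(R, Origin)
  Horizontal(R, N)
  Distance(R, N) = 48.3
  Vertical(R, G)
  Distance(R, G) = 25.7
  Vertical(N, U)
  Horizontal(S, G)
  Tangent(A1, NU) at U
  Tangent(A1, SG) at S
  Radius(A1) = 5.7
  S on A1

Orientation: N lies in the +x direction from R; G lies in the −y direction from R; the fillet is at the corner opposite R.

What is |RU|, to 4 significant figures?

52.28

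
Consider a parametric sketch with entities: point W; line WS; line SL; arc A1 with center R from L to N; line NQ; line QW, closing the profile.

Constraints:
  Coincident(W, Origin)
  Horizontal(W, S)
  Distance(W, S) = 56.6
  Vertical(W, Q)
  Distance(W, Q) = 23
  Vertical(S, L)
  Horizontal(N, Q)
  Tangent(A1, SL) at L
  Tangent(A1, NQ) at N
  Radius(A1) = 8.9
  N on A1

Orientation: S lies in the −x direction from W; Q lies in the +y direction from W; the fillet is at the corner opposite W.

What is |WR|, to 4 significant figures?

49.74

WQ is vertical with |WQ| = 23.0 and Q on the +y side, so Q = (0.000, 23.00). The virtual corner opposite W is at (-56.60, 23.00). Since A1 is tangent to SL there, RL ⟂ SL and tangency of A1 to NQ means the radius RN is perpendicular to NQ, with radius 8.9, so the center R sits 8.9 in from both sides at R = (-47.70, 14.10). Then |WR| = |R − W| = 49.74.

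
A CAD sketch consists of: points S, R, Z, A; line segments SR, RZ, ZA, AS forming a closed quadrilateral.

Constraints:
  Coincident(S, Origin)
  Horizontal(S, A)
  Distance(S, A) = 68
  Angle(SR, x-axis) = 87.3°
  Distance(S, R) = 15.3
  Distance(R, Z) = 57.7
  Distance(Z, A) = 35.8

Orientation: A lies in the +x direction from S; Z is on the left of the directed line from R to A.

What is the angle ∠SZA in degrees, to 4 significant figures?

79.35°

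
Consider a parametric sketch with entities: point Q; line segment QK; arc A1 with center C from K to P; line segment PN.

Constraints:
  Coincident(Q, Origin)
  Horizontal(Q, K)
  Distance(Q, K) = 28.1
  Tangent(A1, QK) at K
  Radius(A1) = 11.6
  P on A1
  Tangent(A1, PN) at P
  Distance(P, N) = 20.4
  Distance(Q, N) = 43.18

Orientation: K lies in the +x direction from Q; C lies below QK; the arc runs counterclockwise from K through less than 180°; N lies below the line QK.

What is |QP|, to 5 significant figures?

23.751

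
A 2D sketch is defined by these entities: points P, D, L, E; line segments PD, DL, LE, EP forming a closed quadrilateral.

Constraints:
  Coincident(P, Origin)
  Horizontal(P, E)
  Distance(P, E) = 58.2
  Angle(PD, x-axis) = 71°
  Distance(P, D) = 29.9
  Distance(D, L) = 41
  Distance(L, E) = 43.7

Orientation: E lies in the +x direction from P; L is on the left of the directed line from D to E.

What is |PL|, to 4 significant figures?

64.26

Checks: |DL| = 41.00 ✓; |LE| = 43.70 ✓.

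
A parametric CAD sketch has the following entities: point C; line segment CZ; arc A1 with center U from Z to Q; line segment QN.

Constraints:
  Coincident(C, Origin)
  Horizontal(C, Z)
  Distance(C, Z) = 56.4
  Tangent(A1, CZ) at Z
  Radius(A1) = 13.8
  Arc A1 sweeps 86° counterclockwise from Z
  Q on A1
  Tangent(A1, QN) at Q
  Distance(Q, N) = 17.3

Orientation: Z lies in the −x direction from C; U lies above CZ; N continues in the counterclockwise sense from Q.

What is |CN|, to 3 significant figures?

51.2

C is at the origin; CZ is horizontal with |CZ| = 56.4 and Z on the −x side, so Z = (-56.4, 0.00). The tangent condition forces UZ to be normal to CZ, so U = Z + (0, 13.8) = (-56.4, 13.8). On A1, Z sits at bearing -90° from U; an 86° counterclockwise sweep puts Q at bearing -4°, so Q = U + 13.8·(cos -4°, sin -4°) = (-42.6, 12.8). The tangent condition forces UQ to be normal to QN, so QN runs along (−sin -4°, cos -4°); with |QN| = 17.3, N = (-41.4, 30.1). Then |CN| = |N − C| = 51.2.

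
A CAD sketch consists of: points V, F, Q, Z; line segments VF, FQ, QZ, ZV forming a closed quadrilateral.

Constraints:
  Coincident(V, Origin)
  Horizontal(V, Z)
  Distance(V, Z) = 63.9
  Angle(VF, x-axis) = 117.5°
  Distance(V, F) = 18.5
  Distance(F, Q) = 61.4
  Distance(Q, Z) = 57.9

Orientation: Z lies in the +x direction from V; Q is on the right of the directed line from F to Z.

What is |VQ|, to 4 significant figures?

42.90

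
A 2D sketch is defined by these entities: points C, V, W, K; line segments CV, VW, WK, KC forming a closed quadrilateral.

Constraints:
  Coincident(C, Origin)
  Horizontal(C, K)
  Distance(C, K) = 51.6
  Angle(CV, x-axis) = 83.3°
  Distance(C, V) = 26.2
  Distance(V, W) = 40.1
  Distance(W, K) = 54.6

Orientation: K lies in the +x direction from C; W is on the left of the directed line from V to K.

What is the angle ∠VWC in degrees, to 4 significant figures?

17.00°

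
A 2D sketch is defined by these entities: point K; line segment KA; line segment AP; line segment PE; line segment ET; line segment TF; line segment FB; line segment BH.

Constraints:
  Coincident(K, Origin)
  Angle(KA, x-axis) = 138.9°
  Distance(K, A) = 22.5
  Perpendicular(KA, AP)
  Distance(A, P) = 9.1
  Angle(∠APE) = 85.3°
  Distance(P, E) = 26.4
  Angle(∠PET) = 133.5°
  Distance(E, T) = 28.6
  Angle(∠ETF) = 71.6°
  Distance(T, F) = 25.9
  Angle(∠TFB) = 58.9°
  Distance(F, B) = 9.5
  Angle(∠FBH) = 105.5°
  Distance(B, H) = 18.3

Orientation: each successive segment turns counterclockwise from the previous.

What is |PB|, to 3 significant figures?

32.5

∠ETF = 71.6° gives TF at 118° from the x-axis; with |TF| = 25.9, F = (14.1, 20.0). ∠TFB = 58.9° gives FB at -120° from the x-axis; with |FB| = 9.5, B = (9.30, 11.9). Then |PB| = |B − P| = 32.5.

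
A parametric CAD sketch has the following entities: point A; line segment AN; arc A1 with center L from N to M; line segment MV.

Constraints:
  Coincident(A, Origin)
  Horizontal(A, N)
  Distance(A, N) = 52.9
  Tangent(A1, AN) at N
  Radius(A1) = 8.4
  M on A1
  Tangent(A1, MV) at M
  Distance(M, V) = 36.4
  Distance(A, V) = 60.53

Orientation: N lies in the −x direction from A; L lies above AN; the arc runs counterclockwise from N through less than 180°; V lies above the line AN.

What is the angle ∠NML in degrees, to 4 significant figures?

47.33°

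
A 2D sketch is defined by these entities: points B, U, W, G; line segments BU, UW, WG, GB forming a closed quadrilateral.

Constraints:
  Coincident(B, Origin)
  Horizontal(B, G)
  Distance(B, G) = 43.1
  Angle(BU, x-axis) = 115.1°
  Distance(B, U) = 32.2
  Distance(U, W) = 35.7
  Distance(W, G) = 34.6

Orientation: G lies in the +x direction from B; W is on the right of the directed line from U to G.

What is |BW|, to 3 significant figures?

8.60

Checks: |UW| = 35.70 ✓; |WG| = 34.60 ✓.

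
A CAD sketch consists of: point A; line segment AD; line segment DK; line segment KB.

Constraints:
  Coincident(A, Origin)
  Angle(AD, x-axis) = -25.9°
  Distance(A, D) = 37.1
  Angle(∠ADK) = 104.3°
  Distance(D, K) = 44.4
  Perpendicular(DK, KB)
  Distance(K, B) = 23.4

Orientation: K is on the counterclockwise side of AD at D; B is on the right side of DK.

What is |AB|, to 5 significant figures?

79.947

∠ADK = 104.3°, so DK runs at -25.9° + (180° − 104.3°) = 49.800° from the x-axis; with |DK| = 44.4, K = D + 44.4·(cos 49.800°, sin 49.800°) = (62.032, 17.707). The perpendicularity gives KB at right angles to DK; with |KB| = 23.4 on the right of DK, B = K + 23.4·(0.76380, -0.64546) = (79.905, 2.6035). Then |AB| = |B − A| = 79.947.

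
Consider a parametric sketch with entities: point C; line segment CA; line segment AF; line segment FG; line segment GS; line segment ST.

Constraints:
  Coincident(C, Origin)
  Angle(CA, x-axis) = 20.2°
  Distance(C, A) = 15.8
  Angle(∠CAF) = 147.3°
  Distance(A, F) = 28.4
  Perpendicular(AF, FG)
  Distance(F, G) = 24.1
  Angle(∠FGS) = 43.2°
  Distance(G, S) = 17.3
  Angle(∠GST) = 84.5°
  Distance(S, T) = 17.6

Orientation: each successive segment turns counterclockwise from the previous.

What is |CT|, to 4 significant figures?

44.47

C is at the origin; CA runs at 20.2° with length 15.8, so A = (14.83, 5.456). ∠CAF = 147.3° gives AF at 52.90° from the x-axis; with |AF| = 28.4, F = (31.96, 28.11). AF is perpendicular to FG, so FG runs at 142.9°; with |FG| = 24.1, G = (12.74, 42.64). ∠FGS = 43.2° gives GS at -80.30° from the x-axis; with |GS| = 17.3, S = (15.65, 25.59). ∠GST = 84.5° gives ST at 15.20° from the x-axis; with |ST| = 17.6, T = (32.64, 30.21). Then |CT| = |T − C| = 44.47.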